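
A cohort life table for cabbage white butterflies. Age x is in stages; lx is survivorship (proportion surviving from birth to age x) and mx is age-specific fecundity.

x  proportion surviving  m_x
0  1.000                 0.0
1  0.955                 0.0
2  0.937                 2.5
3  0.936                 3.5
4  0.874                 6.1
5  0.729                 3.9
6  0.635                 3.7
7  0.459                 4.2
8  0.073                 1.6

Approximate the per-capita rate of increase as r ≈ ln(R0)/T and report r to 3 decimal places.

R0 = Σ lx·mx = 0 + 0 + 2.3425 + 3.276 + 5.3314 + 2.8431 + 2.3495 + 1.9278 + 0.1168 = 18.1871
Σ x·lx·mx = 78.5801; T = 78.5801/18.1871 = 4.32065…
r ≈ ln(R0)/T = ln(18.1871)/4.32065… = 0.67136… → 0.671

0.671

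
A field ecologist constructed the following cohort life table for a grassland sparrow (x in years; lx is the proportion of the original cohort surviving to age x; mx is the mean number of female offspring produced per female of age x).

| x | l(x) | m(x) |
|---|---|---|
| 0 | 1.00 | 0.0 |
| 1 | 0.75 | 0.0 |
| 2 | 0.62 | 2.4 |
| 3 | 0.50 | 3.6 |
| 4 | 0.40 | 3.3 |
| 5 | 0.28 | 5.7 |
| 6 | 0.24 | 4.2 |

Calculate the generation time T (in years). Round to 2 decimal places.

3.84

lx·mx: 0, 0, 1.488, 1.8, 1.32, 1.596, 1.008 → R0 = 7.212
x·lx·mx: 0, 0, 2.976, 5.4, 5.28, 7.98, 6.048 → Σ = 27.684
T = 27.684 / 7.212 = 3.838602… → 3.84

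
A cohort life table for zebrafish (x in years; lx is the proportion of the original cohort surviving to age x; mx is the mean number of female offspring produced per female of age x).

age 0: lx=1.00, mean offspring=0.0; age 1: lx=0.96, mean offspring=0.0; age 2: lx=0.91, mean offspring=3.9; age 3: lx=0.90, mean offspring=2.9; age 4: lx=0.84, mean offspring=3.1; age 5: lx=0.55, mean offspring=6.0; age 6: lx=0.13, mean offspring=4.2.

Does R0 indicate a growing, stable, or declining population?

growing

R0 = Σ lx·mx = 0 + 0 + 3.549 + 2.61 + 2.604 + 3.3 + 0.546 = 12.609
R0 > 1, so the population is growing.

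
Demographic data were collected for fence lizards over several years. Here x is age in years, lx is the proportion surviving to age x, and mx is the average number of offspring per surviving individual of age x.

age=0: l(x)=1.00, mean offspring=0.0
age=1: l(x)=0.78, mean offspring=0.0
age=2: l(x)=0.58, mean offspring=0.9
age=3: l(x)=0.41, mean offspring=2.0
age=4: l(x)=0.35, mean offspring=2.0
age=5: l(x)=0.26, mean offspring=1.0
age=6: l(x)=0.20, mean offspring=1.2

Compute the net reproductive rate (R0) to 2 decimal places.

lx·mx by age: 0, 0, 0.522, 0.82, 0.7, 0.26, 0.24
R0 = Σ lx·mx = 2.542 → 2.54

2.54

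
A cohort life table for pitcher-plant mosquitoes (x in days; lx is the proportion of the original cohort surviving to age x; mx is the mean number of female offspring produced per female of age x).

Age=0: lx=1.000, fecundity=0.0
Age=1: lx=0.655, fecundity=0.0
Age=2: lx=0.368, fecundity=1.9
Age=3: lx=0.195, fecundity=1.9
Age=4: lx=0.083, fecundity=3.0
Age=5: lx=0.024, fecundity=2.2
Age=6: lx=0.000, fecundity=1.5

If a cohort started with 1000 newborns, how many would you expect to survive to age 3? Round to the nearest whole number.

Expected survivors = N0 · l_3 = 1000 × 0.195 = 195 → 195

195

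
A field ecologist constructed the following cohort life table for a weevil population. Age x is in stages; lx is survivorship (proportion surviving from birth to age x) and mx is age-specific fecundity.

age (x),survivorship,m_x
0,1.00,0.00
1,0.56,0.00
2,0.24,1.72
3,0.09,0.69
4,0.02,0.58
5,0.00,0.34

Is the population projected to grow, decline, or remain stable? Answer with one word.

declining

R0 = Σ lx·mx = 0 + 0 + 0.4128 + 0.0621 + 0.0116 + 0 = 0.4865
R0 < 1, so the population is declining.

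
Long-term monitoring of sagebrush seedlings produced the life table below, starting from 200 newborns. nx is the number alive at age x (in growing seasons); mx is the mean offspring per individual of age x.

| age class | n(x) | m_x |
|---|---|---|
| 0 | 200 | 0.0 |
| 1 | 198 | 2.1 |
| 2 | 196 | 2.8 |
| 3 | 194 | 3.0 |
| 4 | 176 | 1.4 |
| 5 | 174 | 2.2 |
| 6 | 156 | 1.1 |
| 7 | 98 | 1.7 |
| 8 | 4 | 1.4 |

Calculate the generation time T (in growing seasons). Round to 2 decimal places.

3.33

lx = nx/n0 = nx/200: 1, 0.99, 0.98, 0.97, 0.88, 0.87, 0.78, 0.49, 0.02
lx·mx: 0, 2.079, 2.744, 2.91, 1.232, 1.914, 0.858, 0.833, 0.028 → R0 = 12.598
x·lx·mx: 0, 2.079, 5.488, 8.73, 4.928, 9.57, 5.148, 5.831, 0.224 → Σ = 41.998
T = 41.998 / 12.598 = 3.333704… → 3.33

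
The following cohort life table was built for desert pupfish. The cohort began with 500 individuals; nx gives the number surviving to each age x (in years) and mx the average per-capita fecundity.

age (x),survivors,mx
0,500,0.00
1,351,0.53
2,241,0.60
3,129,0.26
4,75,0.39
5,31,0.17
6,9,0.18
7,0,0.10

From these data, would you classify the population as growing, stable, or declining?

declining

lx = nx/n0 = nx/500: 1, 0.702, 0.482, 0.258, 0.15, 0.062, 0.018, 0
R0 = Σ lx·mx = 0 + 0.37206 + 0.2892 + 0.06708 + 0.0585 + 0.01054 + 0.00324 + 0 = 0.80062
R0 < 1, so the population is declining.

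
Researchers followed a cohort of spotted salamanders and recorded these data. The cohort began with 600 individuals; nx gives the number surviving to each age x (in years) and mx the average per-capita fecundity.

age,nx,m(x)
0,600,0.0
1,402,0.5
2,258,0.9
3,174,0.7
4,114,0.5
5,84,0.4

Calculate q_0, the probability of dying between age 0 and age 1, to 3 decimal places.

lx = nx/n0 = nx/600: 1, 0.67, 0.43, 0.29, 0.19, 0.14
q_0 = (l_0 − l_1) / l_0 = (1 − 0.67) / 1
     = 0.33 / 1 = 0.33 → 0.330

0.330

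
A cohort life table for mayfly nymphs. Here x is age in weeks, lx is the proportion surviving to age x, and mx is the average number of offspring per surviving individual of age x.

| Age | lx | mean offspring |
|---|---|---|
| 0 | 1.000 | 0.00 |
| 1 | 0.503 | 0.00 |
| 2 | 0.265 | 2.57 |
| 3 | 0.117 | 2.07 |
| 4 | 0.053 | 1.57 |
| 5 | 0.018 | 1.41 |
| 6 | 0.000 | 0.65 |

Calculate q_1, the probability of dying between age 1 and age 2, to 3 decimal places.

q_1 = (l_1 − l_2) / l_1 = (0.503 − 0.265) / 0.503
     = 0.238 / 0.503 = 0.473161… → 0.473

0.473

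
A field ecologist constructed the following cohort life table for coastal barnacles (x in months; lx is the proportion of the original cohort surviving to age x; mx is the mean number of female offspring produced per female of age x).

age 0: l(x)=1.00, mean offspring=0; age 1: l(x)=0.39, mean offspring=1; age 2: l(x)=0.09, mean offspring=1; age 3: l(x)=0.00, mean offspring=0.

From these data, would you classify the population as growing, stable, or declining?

R0 = Σ lx·mx = 0 + 0.39 + 0.09 + 0 = 0.48
R0 < 1, so the population is declining.

declining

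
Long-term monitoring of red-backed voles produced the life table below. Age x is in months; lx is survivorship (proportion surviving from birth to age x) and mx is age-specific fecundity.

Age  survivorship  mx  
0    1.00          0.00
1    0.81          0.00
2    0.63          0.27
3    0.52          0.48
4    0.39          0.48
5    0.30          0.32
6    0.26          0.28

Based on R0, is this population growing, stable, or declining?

declining

R0 = Σ lx·mx = 0 + 0 + 0.1701 + 0.2496 + 0.1872 + 0.096 + 0.0728 = 0.7757
R0 < 1, so the population is declining.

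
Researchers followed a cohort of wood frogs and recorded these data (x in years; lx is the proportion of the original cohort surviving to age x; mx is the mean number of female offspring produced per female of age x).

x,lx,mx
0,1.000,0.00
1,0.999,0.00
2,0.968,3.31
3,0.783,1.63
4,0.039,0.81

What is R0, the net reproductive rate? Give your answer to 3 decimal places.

lx·mx by age: 0, 0, 3.20408, 1.27629, 0.03159
R0 = Σ lx·mx = 4.51196 → 4.512

4.512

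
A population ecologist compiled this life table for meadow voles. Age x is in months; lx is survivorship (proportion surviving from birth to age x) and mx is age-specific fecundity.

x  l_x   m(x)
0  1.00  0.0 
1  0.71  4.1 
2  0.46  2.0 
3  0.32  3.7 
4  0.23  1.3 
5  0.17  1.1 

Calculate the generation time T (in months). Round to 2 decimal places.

1.90

lx·mx: 0, 2.911, 0.92, 1.184, 0.299, 0.187 → R0 = 5.501
x·lx·mx: 0, 2.911, 1.84, 3.552, 1.196, 0.935 → Σ = 10.434
T = 10.434 / 5.501 = 1.896746… → 1.90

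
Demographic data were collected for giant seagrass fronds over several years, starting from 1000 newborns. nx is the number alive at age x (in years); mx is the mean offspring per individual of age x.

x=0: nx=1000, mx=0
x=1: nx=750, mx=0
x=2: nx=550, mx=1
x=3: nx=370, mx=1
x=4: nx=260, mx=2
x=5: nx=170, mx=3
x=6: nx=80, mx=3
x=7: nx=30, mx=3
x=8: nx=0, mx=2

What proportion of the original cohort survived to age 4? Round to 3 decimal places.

l_4 = n_4/n_0 = 260/1000 = 0.26 → 0.260

0.260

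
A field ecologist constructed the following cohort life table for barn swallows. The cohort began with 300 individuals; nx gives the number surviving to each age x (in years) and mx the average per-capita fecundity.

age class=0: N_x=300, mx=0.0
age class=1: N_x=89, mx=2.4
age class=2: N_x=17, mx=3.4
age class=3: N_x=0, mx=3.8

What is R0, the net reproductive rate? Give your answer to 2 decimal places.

0.90

lx = nx/n0 = nx/300: 1, 0.29667…, 0.05667…, 0
lx·mx by age: 0, 0.712…, 0.192667…, 0
R0 = Σ lx·mx = 0.904667… → 0.90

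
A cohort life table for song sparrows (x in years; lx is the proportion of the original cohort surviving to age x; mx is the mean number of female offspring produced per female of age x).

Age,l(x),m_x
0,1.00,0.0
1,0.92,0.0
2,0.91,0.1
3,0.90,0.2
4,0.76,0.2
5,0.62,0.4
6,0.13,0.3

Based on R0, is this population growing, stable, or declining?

R0 = Σ lx·mx = 0 + 0 + 0.091 + 0.18 + 0.152 + 0.248 + 0.039 = 0.71
R0 < 1, so the population is declining.

declining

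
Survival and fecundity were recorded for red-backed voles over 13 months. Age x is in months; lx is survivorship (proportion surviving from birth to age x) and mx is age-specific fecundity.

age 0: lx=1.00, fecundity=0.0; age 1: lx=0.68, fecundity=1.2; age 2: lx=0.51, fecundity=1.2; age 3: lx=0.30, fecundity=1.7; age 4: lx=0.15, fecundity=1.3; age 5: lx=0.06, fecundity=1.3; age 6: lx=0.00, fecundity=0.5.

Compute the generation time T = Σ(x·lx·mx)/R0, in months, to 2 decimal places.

lx·mx: 0, 0.816, 0.612, 0.51, 0.195, 0.078, 0 → R0 = 2.211
x·lx·mx: 0, 0.816, 1.224, 1.53, 0.78, 0.39, 0 → Σ = 4.74
T = 4.74 / 2.211 = 2.143826… → 2.14

2.14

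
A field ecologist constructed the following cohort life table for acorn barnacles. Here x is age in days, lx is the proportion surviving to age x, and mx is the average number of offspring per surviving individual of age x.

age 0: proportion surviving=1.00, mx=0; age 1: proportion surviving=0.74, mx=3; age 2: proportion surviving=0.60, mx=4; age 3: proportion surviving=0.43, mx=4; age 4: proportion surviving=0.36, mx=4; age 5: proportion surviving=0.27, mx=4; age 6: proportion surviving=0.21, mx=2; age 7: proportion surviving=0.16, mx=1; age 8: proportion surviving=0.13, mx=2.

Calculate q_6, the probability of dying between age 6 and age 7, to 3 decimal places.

0.238

q_6 = (l_6 − l_7) / l_6 = (0.21 − 0.16) / 0.21
     = 0.05 / 0.21 = 0.238095… → 0.238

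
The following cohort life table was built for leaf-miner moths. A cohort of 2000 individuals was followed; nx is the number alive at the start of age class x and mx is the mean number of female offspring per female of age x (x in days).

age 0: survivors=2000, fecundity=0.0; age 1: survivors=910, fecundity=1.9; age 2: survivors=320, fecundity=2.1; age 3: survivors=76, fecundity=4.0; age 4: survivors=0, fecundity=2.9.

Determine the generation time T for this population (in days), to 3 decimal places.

1.473

lx = nx/n0 = nx/2000: 1, 0.455, 0.16, 0.038, 0
lx·mx: 0, 0.8645, 0.336, 0.152, 0 → R0 = 1.3525
x·lx·mx: 0, 0.8645, 0.672, 0.456, 0 → Σ = 1.9925
T = 1.9925 / 1.3525 = 1.473198… → 1.473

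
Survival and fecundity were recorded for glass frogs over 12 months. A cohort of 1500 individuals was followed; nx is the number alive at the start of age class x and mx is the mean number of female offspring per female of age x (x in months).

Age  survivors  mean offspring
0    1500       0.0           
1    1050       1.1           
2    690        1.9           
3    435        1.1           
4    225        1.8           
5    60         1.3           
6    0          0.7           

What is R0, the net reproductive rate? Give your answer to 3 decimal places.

lx = nx/n0 = nx/1500: 1, 0.7, 0.46, 0.29, 0.15, 0.04, 0
lx·mx by age: 0, 0.77, 0.874, 0.319, 0.27, 0.052, 0
R0 = Σ lx·mx = 2.285 → 2.285

2.285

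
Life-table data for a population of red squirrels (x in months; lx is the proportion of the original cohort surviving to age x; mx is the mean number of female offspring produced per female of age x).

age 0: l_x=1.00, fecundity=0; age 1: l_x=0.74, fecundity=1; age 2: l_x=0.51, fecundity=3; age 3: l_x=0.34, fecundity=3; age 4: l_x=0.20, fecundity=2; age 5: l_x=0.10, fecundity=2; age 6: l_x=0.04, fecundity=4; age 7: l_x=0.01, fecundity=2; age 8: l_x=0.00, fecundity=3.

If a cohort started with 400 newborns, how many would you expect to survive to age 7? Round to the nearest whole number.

Expected survivors = N0 · l_7 = 400 × 0.01 = 4 → 4

4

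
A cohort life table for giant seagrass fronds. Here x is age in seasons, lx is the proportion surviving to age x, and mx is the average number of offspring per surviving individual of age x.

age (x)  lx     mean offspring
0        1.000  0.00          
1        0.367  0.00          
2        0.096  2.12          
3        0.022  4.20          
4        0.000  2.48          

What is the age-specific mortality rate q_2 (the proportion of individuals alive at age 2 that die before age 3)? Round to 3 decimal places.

0.771

q_2 = (l_2 − l_3) / l_2 = (0.096 − 0.022) / 0.096
     = 0.074 / 0.096 = 0.770833… → 0.771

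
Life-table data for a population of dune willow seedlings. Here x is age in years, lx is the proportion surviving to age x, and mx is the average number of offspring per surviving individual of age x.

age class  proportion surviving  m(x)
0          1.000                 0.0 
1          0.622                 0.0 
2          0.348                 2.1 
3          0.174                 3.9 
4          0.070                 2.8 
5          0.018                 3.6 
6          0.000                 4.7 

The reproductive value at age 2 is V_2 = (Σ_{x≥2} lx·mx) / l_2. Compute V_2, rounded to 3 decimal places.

4.799

lx·mx for x ≥ 2: 0.7308, 0.6786, 0.196, 0.0648, 0 → sum = 1.6702
V_2 = 1.6702 / l_2 = 1.6702 / 0.348 = 4.799425… → 4.799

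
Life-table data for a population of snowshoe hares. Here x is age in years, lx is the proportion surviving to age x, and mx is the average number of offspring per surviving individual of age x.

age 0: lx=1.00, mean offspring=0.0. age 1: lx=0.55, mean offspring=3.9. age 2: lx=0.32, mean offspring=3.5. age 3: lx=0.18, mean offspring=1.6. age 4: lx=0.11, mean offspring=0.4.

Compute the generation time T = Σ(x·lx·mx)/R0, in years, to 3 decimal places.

1.508

lx·mx: 0, 2.145, 1.12, 0.288, 0.044 → R0 = 3.597
x·lx·mx: 0, 2.145, 2.24, 0.864, 0.176 → Σ = 5.425
T = 5.425 / 3.597 = 1.508201… → 1.508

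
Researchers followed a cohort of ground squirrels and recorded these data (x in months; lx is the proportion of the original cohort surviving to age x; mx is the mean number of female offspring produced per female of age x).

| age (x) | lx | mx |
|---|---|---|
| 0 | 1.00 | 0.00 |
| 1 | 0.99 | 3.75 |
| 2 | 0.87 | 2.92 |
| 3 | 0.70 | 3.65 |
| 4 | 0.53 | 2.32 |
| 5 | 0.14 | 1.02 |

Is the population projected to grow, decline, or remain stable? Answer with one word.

growing

R0 = Σ lx·mx = 0 + 3.7125 + 2.5404 + 2.555 + 1.2296 + 0.1428 = 10.1803
R0 > 1, so the population is growing.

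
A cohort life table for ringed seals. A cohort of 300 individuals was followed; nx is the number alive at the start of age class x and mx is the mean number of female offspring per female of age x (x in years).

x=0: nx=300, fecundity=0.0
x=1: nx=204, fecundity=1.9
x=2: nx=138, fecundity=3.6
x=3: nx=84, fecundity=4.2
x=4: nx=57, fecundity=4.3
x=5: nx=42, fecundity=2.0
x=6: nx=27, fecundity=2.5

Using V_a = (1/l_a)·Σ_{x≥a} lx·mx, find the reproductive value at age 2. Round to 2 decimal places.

lx = nx/n0 = nx/300: 1, 0.68, 0.46, 0.28, 0.19, 0.14, 0.09
lx·mx for x ≥ 2: 1.656, 1.176, 0.817, 0.28, 0.225 → sum = 4.154
V_2 = 4.154 / l_2 = 4.154 / 0.46 = 9.030435… → 9.03

9.03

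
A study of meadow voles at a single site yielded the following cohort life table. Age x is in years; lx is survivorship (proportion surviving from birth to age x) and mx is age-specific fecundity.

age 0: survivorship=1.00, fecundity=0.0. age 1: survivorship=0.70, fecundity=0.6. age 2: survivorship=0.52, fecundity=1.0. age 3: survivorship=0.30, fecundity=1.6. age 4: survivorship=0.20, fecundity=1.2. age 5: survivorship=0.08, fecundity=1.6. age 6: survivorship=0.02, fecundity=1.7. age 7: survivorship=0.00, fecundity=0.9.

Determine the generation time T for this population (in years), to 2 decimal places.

lx·mx: 0, 0.42, 0.52, 0.48, 0.24, 0.128, 0.034, 0 → R0 = 1.822
x·lx·mx: 0, 0.42, 1.04, 1.44, 0.96, 0.64, 0.204, 0 → Σ = 4.704
T = 4.704 / 1.822 = 2.581778… → 2.58

2.58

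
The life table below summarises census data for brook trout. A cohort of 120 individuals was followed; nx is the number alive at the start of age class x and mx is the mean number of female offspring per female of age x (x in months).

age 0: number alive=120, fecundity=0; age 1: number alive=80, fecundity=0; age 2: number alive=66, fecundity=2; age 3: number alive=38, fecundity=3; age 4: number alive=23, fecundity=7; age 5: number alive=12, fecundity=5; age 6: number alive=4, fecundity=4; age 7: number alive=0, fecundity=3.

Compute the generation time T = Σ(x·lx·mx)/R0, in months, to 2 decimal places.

lx = nx/n0 = nx/120: 1, 0.66667…, 0.55, 0.31667…, 0.19167…, 0.1, 0.03333…, 0
lx·mx: 0, 0, 1.1, 0.95…, 1.341667…, 0.5, 0.133333…, 0 → R0 = 4.025…
x·lx·mx: 0, 0, 2.2, 2.85…, 5.366667…, 2.5, 0.8…, 0 → Σ = 13.716667…
T = 13.716667… / 4.025… = 3.407867… → 3.41

3.41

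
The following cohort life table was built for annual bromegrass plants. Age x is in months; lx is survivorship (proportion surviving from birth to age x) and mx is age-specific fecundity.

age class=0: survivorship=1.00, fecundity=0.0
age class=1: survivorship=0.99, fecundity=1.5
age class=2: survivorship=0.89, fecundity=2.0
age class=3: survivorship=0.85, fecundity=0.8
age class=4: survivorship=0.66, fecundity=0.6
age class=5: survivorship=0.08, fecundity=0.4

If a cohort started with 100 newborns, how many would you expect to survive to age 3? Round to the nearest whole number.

85

Expected survivors = N0 · l_3 = 100 × 0.85 = 85 → 85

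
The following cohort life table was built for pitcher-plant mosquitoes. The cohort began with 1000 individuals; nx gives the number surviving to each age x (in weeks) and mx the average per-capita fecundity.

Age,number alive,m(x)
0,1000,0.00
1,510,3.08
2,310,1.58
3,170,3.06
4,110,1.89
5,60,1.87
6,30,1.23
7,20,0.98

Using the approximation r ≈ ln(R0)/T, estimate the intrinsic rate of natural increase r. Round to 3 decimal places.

lx = nx/n0 = nx/1000: 1, 0.51, 0.31, 0.17, 0.11, 0.06, 0.03, 0.02
R0 = Σ lx·mx = 0 + 1.5708 + 0.4898 + 0.5202 + 0.2079 + 0.1122 + 0.0369 + 0.0196 = 2.9574
Σ x·lx·mx = 5.8622; T = 5.8622/2.9574 = 1.98221…
r ≈ ln(R0)/T = ln(2.9574)/1.98221… = 0.54702… → 0.547

0.547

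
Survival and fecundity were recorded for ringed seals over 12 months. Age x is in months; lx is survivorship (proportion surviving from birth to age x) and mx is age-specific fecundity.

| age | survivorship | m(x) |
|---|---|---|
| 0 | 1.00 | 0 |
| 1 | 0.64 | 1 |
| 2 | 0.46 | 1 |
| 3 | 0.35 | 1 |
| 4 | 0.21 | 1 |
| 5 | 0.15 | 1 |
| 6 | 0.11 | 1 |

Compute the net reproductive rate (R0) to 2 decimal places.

1.92

lx·mx by age: 0, 0.64, 0.46, 0.35, 0.21, 0.15, 0.11
R0 = Σ lx·mx = 1.92 → 1.92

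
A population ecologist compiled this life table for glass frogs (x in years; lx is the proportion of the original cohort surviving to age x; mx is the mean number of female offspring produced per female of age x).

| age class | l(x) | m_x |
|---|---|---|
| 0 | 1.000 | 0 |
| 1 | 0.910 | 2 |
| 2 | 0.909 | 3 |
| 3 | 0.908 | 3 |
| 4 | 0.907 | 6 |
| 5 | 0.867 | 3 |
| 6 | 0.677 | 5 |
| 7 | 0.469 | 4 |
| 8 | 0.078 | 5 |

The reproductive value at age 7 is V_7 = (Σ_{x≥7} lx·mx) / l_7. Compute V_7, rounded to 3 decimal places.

lx·mx for x ≥ 7: 1.876, 0.39 → sum = 2.266
V_7 = 2.266 / l_7 = 2.266 / 0.469 = 4.831557… → 4.832

4.832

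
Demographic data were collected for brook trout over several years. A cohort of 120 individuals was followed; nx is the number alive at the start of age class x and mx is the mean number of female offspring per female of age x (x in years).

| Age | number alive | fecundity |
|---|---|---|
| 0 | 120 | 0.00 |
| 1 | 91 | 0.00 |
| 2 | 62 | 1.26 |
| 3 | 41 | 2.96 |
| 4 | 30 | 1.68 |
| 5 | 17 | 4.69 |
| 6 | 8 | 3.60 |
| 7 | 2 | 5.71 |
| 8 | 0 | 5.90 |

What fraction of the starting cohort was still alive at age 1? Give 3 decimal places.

0.758

l_1 = n_1/n_0 = 91/120 = 0.758333… → 0.758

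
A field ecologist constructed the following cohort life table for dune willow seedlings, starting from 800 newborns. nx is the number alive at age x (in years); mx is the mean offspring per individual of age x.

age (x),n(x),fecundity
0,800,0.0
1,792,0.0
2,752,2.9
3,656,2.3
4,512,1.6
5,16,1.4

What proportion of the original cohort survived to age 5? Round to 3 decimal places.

l_5 = n_5/n_0 = 16/800 = 0.02 → 0.020

0.020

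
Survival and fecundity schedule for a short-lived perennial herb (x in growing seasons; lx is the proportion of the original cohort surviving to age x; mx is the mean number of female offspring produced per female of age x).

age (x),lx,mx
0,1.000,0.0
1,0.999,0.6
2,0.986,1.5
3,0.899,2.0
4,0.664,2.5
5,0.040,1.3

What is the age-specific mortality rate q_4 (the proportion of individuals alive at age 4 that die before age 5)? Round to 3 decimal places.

q_4 = (l_4 − l_5) / l_4 = (0.664 − 0.04) / 0.664
     = 0.624 / 0.664 = 0.939759… → 0.940

0.940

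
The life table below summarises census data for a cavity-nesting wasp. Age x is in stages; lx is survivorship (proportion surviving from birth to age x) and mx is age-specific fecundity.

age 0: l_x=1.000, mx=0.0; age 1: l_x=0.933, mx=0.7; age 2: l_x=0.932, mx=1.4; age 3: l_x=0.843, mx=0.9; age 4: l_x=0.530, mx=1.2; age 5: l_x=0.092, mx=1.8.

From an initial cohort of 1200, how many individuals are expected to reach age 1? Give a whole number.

Expected survivors = N0 · l_1 = 1200 × 0.933 = 1119.6 → 1120

1120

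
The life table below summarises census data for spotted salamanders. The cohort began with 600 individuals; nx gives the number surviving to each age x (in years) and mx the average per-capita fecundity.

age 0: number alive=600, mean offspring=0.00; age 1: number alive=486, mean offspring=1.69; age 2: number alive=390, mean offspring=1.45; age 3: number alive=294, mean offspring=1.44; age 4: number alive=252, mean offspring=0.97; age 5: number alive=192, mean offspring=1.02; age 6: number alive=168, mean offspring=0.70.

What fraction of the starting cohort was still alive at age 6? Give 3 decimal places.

l_6 = n_6/n_0 = 168/600 = 0.28 → 0.280

0.280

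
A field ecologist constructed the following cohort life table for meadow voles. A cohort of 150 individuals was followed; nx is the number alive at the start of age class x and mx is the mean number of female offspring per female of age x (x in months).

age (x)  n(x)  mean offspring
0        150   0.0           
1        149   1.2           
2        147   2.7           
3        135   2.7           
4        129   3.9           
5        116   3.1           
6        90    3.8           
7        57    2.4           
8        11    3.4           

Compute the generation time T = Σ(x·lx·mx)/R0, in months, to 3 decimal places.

3.961

lx = nx/n0 = nx/150: 1, 0.99333…, 0.98, 0.9, 0.86, 0.77333…, 0.6, 0.38, 0.07333…
lx·mx: 0, 1.192…, 2.646, 2.43, 3.354, 2.397333…, 2.28, 0.912, 0.249333… → R0 = 15.460667…
x·lx·mx: 0, 1.192…, 5.292, 7.29, 13.416, 11.986667…, 13.68, 6.384, 1.994667… → Σ = 61.235333…
T = 61.235333… / 15.460667… = 3.960718… → 3.961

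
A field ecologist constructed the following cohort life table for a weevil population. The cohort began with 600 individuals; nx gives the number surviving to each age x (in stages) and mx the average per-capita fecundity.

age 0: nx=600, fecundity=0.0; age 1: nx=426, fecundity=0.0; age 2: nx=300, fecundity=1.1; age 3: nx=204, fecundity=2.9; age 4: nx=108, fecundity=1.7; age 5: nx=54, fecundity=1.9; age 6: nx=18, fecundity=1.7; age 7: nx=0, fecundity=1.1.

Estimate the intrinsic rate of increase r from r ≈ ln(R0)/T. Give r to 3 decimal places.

0.232

lx = nx/n0 = nx/600: 1, 0.71, 0.5, 0.34, 0.18, 0.09, 0.03, 0
R0 = Σ lx·mx = 0 + 0 + 0.55 + 0.986 + 0.306 + 0.171 + 0.051 + 0 = 2.064
Σ x·lx·mx = 6.443; T = 6.443/2.064 = 3.12161…
r ≈ ln(R0)/T = ln(2.064)/3.12161… = 0.23214… → 0.232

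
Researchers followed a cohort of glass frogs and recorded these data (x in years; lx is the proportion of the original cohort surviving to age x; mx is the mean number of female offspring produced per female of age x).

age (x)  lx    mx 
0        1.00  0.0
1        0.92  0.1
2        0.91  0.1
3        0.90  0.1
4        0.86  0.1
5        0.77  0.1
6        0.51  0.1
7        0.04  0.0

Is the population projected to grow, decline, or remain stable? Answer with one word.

declining

R0 = Σ lx·mx = 0 + 0.092 + 0.091 + 0.09 + 0.086 + 0.077 + 0.051 + 0 = 0.487
R0 < 1, so the population is declining.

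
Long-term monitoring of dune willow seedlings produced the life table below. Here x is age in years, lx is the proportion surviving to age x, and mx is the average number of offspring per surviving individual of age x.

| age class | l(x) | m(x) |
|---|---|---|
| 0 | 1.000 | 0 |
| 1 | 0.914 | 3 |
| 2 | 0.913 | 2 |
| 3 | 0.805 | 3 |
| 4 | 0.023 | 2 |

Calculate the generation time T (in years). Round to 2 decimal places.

lx·mx: 0, 2.742, 1.826, 2.415, 0.046 → R0 = 7.029
x·lx·mx: 0, 2.742, 3.652, 7.245, 0.184 → Σ = 13.823
T = 13.823 / 7.029 = 1.966567… → 1.97

1.97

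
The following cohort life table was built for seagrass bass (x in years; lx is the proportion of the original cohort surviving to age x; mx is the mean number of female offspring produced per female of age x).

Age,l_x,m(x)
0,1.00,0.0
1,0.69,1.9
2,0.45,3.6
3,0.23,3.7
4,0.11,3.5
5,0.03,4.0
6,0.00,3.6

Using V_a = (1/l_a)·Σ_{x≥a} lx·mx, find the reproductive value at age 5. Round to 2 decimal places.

4.00

lx·mx for x ≥ 5: 0.12, 0 → sum = 0.12
V_5 = 0.12 / l_5 = 0.12 / 0.03 = 4 → 4.00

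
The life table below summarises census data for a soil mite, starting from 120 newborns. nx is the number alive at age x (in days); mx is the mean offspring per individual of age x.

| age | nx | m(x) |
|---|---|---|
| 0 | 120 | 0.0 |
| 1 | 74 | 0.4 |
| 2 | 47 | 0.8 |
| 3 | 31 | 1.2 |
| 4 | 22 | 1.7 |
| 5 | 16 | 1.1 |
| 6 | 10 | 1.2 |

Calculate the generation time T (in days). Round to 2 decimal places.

lx = nx/n0 = nx/120: 1, 0.61667…, 0.39167…, 0.25833…, 0.18333…, 0.13333…, 0.08333…
lx·mx: 0, 0.246667…, 0.313333…, 0.31…, 0.311667…, 0.146667…, 0.1… → R0 = 1.428333…
x·lx·mx: 0, 0.246667…, 0.626667…, 0.93…, 1.246667…, 0.733333…, 0.6… → Σ = 4.383333…
T = 4.383333… / 1.428333… = 3.068845… → 3.07

3.07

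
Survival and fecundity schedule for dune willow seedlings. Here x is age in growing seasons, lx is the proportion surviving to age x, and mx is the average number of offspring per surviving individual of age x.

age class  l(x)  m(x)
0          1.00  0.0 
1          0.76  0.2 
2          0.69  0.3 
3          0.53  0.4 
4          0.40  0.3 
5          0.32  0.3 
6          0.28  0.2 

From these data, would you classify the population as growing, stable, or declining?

R0 = Σ lx·mx = 0 + 0.152 + 0.207 + 0.212 + 0.12 + 0.096 + 0.056 = 0.843
R0 < 1, so the population is declining.

declining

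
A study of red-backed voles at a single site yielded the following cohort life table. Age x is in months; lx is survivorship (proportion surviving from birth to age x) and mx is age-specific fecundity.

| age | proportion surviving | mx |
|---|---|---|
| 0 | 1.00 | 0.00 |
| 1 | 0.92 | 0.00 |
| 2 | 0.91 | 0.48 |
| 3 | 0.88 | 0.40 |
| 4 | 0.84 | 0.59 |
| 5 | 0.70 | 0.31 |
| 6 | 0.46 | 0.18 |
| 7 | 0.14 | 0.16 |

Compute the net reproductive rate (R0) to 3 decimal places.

lx·mx by age: 0, 0, 0.4368, 0.352, 0.4956, 0.217, 0.0828, 0.0224
R0 = Σ lx·mx = 1.6066 → 1.607

1.607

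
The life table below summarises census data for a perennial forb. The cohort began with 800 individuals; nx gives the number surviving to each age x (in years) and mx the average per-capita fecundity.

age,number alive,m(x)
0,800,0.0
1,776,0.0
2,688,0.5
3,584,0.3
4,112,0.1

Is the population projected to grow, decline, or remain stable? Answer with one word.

declining

lx = nx/n0 = nx/800: 1, 0.97, 0.86, 0.73, 0.14
R0 = Σ lx·mx = 0 + 0 + 0.43 + 0.219 + 0.014 = 0.663
R0 < 1, so the population is declining.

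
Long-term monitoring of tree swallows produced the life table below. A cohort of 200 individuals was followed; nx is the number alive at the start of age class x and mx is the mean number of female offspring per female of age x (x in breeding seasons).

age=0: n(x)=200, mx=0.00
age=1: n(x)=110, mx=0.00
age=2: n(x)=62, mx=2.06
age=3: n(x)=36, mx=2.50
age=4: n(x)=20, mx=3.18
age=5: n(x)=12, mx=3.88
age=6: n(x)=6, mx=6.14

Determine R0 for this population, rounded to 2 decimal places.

lx = nx/n0 = nx/200: 1, 0.55, 0.31, 0.18, 0.1, 0.06, 0.03
lx·mx by age: 0, 0, 0.6386, 0.45, 0.318, 0.2328, 0.1842
R0 = Σ lx·mx = 1.8236 → 1.82

1.82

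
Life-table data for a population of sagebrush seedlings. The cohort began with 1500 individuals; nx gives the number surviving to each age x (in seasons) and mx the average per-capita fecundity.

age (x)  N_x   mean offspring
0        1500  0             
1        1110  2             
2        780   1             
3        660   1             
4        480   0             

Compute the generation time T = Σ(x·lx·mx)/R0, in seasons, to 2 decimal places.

lx = nx/n0 = nx/1500: 1, 0.74, 0.52, 0.44, 0.32
lx·mx: 0, 1.48, 0.52, 0.44, 0 → R0 = 2.44
x·lx·mx: 0, 1.48, 1.04, 1.32, 0 → Σ = 3.84
T = 3.84 / 2.44 = 1.57377… → 1.57

1.57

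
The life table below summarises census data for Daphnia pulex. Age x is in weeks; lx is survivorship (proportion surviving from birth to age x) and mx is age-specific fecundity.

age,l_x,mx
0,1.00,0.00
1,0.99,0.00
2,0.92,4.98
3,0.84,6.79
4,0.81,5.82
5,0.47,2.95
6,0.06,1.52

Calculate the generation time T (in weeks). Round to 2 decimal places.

lx·mx: 0, 0, 4.5816, 5.7036, 4.7142, 1.3865, 0.0912 → R0 = 16.4771
x·lx·mx: 0, 0, 9.1632, 17.1108, 18.8568, 6.9325, 0.5472 → Σ = 52.6105
T = 52.6105 / 16.4771 = 3.192947… → 3.19

3.19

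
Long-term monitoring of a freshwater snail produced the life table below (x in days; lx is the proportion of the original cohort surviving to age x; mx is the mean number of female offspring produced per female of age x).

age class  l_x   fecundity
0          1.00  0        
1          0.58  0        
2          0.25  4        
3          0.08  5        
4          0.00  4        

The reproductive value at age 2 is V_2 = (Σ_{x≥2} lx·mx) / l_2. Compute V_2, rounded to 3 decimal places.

lx·mx for x ≥ 2: 1, 0.4, 0 → sum = 1.4
V_2 = 1.4 / l_2 = 1.4 / 0.25 = 5.6 → 5.600

5.600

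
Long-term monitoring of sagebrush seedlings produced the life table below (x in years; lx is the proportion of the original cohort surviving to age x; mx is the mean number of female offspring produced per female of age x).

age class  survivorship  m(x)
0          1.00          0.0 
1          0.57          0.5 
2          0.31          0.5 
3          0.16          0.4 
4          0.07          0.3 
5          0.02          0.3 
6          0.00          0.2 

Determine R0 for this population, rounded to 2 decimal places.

0.53

lx·mx by age: 0, 0.285, 0.155, 0.064, 0.021, 0.006, 0
R0 = Σ lx·mx = 0.531 → 0.53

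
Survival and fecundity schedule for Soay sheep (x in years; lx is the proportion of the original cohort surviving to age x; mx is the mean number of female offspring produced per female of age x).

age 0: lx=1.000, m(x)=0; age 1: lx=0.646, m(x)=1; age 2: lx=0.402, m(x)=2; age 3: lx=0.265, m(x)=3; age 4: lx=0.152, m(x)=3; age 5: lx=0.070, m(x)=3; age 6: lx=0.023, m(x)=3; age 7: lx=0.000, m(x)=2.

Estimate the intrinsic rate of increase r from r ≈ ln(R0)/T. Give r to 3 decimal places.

0.410

R0 = Σ lx·mx = 0 + 0.646 + 0.804 + 0.795 + 0.456 + 0.21 + 0.069 + 0 = 2.98
Σ x·lx·mx = 7.927; T = 7.927/2.98 = 2.66007…
r ≈ ln(R0)/T = ln(2.98)/2.66007… = 0.41049… → 0.410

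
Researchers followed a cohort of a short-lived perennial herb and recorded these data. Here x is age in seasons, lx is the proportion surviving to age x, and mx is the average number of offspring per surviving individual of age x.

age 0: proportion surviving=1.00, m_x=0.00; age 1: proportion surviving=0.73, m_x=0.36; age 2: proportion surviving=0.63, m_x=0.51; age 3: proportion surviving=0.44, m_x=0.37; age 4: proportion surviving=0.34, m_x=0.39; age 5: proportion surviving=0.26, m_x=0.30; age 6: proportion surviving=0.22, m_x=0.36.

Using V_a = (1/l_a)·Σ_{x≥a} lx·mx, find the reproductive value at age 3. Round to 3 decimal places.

1.029

lx·mx for x ≥ 3: 0.1628, 0.1326, 0.078, 0.0792 → sum = 0.4526
V_3 = 0.4526 / l_3 = 0.4526 / 0.44 = 1.028636… → 1.029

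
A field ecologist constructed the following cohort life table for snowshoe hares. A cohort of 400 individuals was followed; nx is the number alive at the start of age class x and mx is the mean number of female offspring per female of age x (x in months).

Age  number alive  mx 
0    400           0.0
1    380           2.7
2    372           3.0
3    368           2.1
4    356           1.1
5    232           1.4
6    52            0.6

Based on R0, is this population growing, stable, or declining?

lx = nx/n0 = nx/400: 1, 0.95, 0.93, 0.92, 0.89, 0.58, 0.13
R0 = Σ lx·mx = 0 + 2.565 + 2.79 + 1.932 + 0.979 + 0.812 + 0.078 = 9.156
R0 > 1, so the population is growing.

growing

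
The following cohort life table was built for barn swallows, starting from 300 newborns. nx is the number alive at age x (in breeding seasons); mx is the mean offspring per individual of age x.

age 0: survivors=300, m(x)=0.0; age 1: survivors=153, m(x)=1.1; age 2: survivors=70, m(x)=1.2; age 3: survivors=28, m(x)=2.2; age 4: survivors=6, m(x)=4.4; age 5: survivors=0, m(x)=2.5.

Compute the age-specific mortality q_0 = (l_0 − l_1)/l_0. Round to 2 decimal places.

lx = nx/n0 = nx/300: 1, 0.51, 0.23333…, 0.09333…, 0.02, 0
q_0 = (l_0 − l_1) / l_0 = (1 − 0.51) / 1
     = 0.49 / 1 = 0.49 → 0.49

0.49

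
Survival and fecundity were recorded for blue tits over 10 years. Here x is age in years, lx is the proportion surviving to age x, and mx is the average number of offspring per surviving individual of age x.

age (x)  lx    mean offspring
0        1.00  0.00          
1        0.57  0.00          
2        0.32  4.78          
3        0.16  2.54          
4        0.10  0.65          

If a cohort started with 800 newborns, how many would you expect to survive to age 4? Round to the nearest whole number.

Expected survivors = N0 · l_4 = 800 × 0.10 = 80 → 80

80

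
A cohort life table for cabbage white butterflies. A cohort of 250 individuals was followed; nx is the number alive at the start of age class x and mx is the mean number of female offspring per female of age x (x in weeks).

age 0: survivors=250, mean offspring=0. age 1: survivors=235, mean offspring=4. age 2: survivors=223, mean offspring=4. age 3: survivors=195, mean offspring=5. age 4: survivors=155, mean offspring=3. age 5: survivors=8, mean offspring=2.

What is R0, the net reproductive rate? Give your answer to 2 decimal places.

13.15

lx = nx/n0 = nx/250: 1, 0.94, 0.892, 0.78, 0.62, 0.032
lx·mx by age: 0, 3.76, 3.568, 3.9, 1.86, 0.064
R0 = Σ lx·mx = 13.152 → 13.15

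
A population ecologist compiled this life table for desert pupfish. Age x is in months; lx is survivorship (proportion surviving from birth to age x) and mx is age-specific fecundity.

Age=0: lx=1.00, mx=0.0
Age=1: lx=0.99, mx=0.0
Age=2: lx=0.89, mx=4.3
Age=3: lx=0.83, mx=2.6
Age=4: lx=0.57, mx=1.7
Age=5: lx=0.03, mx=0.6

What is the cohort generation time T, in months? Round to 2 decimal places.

lx·mx: 0, 0, 3.827, 2.158, 0.969, 0.018 → R0 = 6.972
x·lx·mx: 0, 0, 7.654, 6.474, 3.876, 0.09 → Σ = 18.094
T = 18.094 / 6.972 = 2.595238… → 2.60

2.60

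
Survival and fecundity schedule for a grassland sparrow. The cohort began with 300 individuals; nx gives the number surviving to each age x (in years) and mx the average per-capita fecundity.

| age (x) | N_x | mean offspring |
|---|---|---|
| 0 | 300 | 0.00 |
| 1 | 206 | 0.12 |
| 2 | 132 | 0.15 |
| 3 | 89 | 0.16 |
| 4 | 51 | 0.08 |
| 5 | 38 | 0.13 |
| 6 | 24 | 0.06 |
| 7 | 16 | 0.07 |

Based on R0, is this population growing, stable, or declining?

lx = nx/n0 = nx/300: 1, 0.68667…, 0.44, 0.29667…, 0.17, 0.12667…, 0.08, 0.05333…
R0 = Σ lx·mx = 0 + 0.0824… + 0.066 + 0.047467… + 0.0136 + 0.016467… + 0.0048 + 0.003733… = 0.234467…
R0 < 1, so the population is declining.

declining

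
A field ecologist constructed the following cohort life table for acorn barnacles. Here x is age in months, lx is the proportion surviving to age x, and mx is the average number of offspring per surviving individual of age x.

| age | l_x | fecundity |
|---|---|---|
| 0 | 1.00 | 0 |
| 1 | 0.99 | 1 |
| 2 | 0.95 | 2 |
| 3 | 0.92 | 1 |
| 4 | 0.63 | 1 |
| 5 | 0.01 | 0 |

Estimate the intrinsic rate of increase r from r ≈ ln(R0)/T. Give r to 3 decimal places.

0.657

R0 = Σ lx·mx = 0 + 0.99 + 1.9 + 0.92 + 0.63 + 0 = 4.44
Σ x·lx·mx = 10.07; T = 10.07/4.44 = 2.26802…
r ≈ ln(R0)/T = ln(4.44)/2.26802… = 0.65725… → 0.657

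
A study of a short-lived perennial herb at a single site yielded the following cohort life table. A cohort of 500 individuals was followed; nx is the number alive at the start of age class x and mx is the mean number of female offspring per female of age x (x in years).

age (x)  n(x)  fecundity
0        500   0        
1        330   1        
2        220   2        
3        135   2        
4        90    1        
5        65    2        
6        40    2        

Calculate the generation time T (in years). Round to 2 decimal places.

lx = nx/n0 = nx/500: 1, 0.66, 0.44, 0.27, 0.18, 0.13, 0.08
lx·mx: 0, 0.66, 0.88, 0.54, 0.18, 0.26, 0.16 → R0 = 2.68
x·lx·mx: 0, 0.66, 1.76, 1.62, 0.72, 1.3, 0.96 → Σ = 7.02
T = 7.02 / 2.68 = 2.619403… → 2.62

2.62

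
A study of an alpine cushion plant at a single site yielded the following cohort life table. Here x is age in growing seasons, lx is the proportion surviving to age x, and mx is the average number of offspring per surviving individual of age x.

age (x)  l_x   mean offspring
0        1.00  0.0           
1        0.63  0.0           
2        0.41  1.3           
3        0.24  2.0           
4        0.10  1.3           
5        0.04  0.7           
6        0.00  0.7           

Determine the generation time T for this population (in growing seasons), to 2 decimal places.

2.70

lx·mx: 0, 0, 0.533, 0.48, 0.13, 0.028, 0 → R0 = 1.171
x·lx·mx: 0, 0, 1.066, 1.44, 0.52, 0.14, 0 → Σ = 3.166
T = 3.166 / 1.171 = 2.703672… → 2.70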